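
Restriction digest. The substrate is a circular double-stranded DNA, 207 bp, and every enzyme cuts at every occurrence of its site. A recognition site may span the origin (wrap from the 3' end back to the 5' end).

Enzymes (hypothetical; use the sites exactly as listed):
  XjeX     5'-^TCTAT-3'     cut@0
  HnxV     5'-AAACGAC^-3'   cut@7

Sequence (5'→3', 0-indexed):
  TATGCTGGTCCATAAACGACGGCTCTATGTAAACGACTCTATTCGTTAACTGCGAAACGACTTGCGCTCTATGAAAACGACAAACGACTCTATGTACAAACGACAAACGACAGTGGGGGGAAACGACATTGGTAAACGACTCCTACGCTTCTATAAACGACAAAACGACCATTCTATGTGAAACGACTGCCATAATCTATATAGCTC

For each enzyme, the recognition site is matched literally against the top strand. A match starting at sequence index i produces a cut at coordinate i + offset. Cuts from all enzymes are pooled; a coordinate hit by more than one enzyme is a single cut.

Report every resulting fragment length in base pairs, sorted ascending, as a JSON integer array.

Site scan:
  XjeX (TCTAT, off=0): starts [23, 37, 67, 88, 149, 172, 195, 205] → cuts [23, 37, 67, 88, 149, 172, 195, 205]
  HnxV (AAACGAC, off=7): starts [13, 30, 54, 74, 81, 97, 104, 120, 133, 154, 162, 180] → cuts [20, 37, 61, 81, 88, 104, 111, 127, 140, 161, 169, 187]

All cut coordinates (distinct, sorted): [20, 23, 37, 61, 67, 81, 88, 104, 111, 127, 140, 149, 161, 169, 172, 187, 195, 205]

Fragments:
  20→23: 3 bp
  23→37: 14 bp
  37→61: 24 bp
  61→67: 6 bp
  67→81: 14 bp
  81→88: 7 bp
  88→104: 16 bp
  104→111: 7 bp
  111→127: 16 bp
  127→140: 13 bp
  140→149: 9 bp
  149→161: 12 bp
  161→169: 8 bp
  169→172: 3 bp
  172→187: 15 bp
  187→195: 8 bp
  195→205: 10 bp
  205→20 (wrap): 207-205+20 = 22 bp

[3,3,6,7,7,8,8,9,10,12,13,14,14,15,16,16,22,24]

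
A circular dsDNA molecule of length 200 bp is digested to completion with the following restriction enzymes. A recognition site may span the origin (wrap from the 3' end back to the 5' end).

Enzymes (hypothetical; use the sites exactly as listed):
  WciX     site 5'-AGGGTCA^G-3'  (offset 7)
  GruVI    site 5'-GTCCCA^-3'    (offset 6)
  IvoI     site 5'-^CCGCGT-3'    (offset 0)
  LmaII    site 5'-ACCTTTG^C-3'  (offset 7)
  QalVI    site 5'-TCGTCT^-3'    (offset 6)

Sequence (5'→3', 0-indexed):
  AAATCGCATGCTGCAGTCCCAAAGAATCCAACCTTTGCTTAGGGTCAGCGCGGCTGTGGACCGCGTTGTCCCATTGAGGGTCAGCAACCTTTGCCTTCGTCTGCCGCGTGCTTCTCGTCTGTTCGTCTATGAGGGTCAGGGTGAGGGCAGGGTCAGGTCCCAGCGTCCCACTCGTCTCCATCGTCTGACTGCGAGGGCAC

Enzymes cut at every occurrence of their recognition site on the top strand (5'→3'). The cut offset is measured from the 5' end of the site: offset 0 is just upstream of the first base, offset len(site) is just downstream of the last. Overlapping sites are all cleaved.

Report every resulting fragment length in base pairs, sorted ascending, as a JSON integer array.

Scan for sites:
  WciX (AGGGTCAG, off=7): starts [40, 76, 131, 148] → cuts [47, 83, 138, 155]
  GruVI (GTCCCA, off=6): starts [15, 67, 156, 164] → cuts [21, 73, 162, 170]
  IvoI (CCGCGT, off=0): starts [60, 103] → cuts [60, 103]
  LmaII (ACCTTTGC, off=7): starts [30, 86] → cuts [37, 93]
  QalVI (TCGTCT, off=6): starts [96, 114, 122, 171, 180] → cuts [102, 120, 128, 177, 186]

Pooled cuts: [21, 37, 47, 60, 73, 83, 93, 102, 103, 120, 128, 138, 155, 162, 170, 177, 186]

Fragment lengths:
  21→37: 16 bp
  37→47: 10 bp
  47→60: 13 bp
  60→73: 13 bp
  73→83: 10 bp
  83→93: 10 bp
  93→102: 9 bp
  102→103: 1 bp
  103→120: 17 bp
  120→128: 8 bp
  128→138: 10 bp
  138→155: 17 bp
  155→162: 7 bp
  162→170: 8 bp
  170→177: 7 bp
  177→186: 9 bp
  186→21 (wrap): 200-186+21 = 35 bp

[1,7,7,8,8,9,9,10,10,10,10,13,13,16,17,17,35]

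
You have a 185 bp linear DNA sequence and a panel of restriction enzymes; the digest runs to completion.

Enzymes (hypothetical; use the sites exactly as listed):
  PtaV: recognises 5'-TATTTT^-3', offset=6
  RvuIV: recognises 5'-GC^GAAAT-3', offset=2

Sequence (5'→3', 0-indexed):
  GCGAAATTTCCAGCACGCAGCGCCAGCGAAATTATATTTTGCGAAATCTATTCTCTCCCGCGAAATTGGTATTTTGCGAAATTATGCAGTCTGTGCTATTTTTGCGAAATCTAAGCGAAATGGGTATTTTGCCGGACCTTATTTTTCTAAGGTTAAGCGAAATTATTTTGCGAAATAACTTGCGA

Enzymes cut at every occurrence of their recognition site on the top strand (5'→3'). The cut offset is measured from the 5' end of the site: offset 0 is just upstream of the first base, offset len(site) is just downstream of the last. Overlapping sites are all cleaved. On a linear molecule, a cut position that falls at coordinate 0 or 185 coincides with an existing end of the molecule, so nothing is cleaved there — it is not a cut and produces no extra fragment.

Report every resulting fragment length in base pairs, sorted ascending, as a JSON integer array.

[2,2,2,2,3,11,11,13,13,14,14,14,15,19,25,25]

Per-enzyme occurrences:
  PtaV TATTTT/6: at [34, 69, 96, 124, 139, 163] ⇒ [40, 75, 102, 130, 145, 169]
  RvuIV GCGAAAT/2: at [0, 25, 40, 59, 75, 103, 114, 156, 169] ⇒ [2, 27, 42, 61, 77, 105, 116, 158, 171]

All cut coordinates (distinct, sorted): [2, 27, 40, 42, 61, 75, 77, 102, 105, 116, 130, 145, 158, 169, 171]

Fragment lengths:
  [0,2): 2 bp
  [2,27): 25 bp
  [27,40): 13 bp
  [40,42): 2 bp
  [42,61): 19 bp
  [61,75): 14 bp
  [75,77): 2 bp
  [77,102): 25 bp
  [102,105): 3 bp
  [105,116): 11 bp
  [116,130): 14 bp
  [130,145): 15 bp
  [145,158): 13 bp
  [158,169): 11 bp
  [169,171): 2 bp
  [171,185): 14 bp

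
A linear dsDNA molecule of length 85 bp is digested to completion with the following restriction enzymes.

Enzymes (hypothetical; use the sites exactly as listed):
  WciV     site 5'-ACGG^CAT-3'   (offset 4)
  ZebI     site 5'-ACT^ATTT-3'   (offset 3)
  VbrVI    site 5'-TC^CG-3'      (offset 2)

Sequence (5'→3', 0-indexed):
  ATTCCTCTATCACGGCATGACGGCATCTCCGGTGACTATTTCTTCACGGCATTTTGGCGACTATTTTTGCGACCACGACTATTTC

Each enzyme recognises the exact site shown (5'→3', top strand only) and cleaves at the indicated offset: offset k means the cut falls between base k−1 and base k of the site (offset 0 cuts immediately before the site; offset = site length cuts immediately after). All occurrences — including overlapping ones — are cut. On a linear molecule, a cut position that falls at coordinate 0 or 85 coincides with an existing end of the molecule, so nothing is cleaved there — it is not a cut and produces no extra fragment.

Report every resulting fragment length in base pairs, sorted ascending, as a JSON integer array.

Site scan:
  WciV ACGGCAT/4: at [11, 19, 45] ⇒ [15, 23, 49]
  ZebI ACTATTT/3: at [34, 59, 77] ⇒ [37, 62, 80]
  VbrVI TCCG/2: at [27] ⇒ [29]

Pooled cuts: [15, 23, 29, 37, 49, 62, 80]

Fragments:
  [0,15): 15 bp
  [15,23): 8 bp
  [23,29): 6 bp
  [29,37): 8 bp
  [37,49): 12 bp
  [49,62): 13 bp
  [62,80): 18 bp
  [80,85): 5 bp

[5,6,8,8,12,13,15,18]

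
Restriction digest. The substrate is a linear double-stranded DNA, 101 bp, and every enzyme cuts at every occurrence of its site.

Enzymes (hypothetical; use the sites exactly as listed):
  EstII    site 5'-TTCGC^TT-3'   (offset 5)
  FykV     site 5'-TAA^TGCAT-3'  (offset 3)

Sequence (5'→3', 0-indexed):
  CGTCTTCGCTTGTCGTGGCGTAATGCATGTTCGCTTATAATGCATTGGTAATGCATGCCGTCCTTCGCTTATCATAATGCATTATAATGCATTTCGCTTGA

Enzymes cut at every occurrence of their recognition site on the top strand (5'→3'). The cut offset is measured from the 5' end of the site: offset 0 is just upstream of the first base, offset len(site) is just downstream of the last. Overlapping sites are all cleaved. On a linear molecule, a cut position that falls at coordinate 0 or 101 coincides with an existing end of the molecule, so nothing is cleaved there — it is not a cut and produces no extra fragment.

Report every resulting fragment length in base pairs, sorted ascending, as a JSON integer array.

[4,6,9,9,10,10,11,11,14,17]

Scan for sites:
  EstII (TTCGCTT, off=5): starts [4, 29, 63, 92] → cuts [9, 34, 68, 97]
  FykV (TAATGCAT, off=3): starts [20, 37, 48, 74, 84] → cuts [23, 40, 51, 77, 87]

Pooled cuts: [9, 23, 34, 40, 51, 68, 77, 87, 97]

Fragments:
  [0,9): 9 bp
  [9,23): 14 bp
  [23,34): 11 bp
  [34,40): 6 bp
  [40,51): 11 bp
  [51,68): 17 bp
  [68,77): 9 bp
  [77,87): 10 bp
  [87,97): 10 bp
  [97,101): 4 bp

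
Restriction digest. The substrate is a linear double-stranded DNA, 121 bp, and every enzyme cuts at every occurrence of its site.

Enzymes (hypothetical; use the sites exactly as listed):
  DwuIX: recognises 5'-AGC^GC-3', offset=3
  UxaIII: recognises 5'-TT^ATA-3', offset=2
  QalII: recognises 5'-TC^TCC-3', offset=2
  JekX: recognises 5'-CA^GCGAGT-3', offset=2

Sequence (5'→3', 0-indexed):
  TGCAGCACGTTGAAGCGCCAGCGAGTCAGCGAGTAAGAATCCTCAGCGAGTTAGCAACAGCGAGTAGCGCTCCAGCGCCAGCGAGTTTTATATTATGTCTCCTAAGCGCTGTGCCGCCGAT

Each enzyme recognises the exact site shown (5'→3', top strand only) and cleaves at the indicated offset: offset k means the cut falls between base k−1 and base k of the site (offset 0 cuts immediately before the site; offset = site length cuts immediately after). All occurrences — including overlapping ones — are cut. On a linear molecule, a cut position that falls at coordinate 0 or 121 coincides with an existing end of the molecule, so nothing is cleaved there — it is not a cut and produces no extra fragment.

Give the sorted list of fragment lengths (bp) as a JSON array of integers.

Site scan:
  DwuIX (AGCGC, off=3): starts [13, 65, 73, 104] → cuts [16, 68, 76, 107]
  UxaIII (TTATA, off=2): starts [87] → cuts [89]
  QalII (TCTCC, off=2): starts [97] → cuts [99]
  JekX (CAGCGAGT, off=2): starts [18, 26, 43, 57, 78] → cuts [20, 28, 45, 59, 80]

All cut coordinates (distinct, sorted): [16, 20, 28, 45, 59, 68, 76, 80, 89, 99, 107]

Fragment lengths:
  [0,16): 16 bp
  [16,20): 4 bp
  [20,28): 8 bp
  [28,45): 17 bp
  [45,59): 14 bp
  [59,68): 9 bp
  [68,76): 8 bp
  [76,80): 4 bp
  [80,89): 9 bp
  [89,99): 10 bp
  [99,107): 8 bp
  [107,121): 14 bp

[4,4,8,8,8,9,9,10,14,14,16,17]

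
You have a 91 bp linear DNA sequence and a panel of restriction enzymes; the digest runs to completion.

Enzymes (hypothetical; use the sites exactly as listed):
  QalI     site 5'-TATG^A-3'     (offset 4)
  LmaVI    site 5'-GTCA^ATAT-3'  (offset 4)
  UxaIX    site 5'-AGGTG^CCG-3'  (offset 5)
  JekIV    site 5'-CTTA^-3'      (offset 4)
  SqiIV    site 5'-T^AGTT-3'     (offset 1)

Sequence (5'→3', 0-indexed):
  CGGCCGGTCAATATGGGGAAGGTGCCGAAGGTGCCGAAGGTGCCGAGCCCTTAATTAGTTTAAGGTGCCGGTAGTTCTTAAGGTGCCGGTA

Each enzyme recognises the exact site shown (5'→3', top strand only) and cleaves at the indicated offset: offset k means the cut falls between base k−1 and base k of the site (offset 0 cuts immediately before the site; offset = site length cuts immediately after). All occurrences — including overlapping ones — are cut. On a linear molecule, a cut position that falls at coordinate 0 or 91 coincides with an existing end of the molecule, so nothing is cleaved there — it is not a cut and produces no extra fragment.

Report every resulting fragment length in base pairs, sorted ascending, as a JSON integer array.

Scan for sites:
  QalI (TATGA, off=4): no sites
  LmaVI (GTCAATAT, off=4): starts [6] → cuts [10]
  UxaIX (AGGTGCCG, off=5): starts [19, 28, 37, 62, 80] → cuts [24, 33, 42, 67, 85]
  JekIV (CTTA, off=4): starts [49, 76] → cuts [53, 80]
  SqiIV (TAGTT, off=1): starts [55, 71] → cuts [56, 72]

Pooled cuts: [10, 24, 33, 42, 53, 56, 67, 72, 80, 85]

Fragments:
  [0,10): 10 bp
  [10,24): 14 bp
  [24,33): 9 bp
  [33,42): 9 bp
  [42,53): 11 bp
  [53,56): 3 bp
  [56,67): 11 bp
  [67,72): 5 bp
  [72,80): 8 bp
  [80,85): 5 bp
  [85,91): 6 bp

[3,5,5,6,8,9,9,10,11,11,14]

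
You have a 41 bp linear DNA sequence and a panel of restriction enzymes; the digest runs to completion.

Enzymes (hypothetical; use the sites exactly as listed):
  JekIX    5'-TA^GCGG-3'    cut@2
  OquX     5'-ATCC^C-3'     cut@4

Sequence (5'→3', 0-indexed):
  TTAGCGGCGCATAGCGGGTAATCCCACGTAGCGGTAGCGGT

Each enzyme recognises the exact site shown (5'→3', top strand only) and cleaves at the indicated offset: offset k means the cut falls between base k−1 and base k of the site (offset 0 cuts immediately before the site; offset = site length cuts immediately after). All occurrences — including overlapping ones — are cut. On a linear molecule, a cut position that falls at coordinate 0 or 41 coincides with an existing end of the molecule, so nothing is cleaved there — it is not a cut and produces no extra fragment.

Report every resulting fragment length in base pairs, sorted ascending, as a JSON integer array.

Site scan:
  JekIX (TAGCGG, off=2): starts [1, 11, 28, 34] → cuts [3, 13, 30, 36]
  OquX (ATCCC, off=4): starts [20] → cuts [24]

Pooled cuts: [3, 13, 24, 30, 36]

Fragment lengths:
  [0,3): 3 bp
  [3,13): 10 bp
  [13,24): 11 bp
  [24,30): 6 bp
  [30,36): 6 bp
  [36,41): 5 bp

[3,5,6,6,10,11]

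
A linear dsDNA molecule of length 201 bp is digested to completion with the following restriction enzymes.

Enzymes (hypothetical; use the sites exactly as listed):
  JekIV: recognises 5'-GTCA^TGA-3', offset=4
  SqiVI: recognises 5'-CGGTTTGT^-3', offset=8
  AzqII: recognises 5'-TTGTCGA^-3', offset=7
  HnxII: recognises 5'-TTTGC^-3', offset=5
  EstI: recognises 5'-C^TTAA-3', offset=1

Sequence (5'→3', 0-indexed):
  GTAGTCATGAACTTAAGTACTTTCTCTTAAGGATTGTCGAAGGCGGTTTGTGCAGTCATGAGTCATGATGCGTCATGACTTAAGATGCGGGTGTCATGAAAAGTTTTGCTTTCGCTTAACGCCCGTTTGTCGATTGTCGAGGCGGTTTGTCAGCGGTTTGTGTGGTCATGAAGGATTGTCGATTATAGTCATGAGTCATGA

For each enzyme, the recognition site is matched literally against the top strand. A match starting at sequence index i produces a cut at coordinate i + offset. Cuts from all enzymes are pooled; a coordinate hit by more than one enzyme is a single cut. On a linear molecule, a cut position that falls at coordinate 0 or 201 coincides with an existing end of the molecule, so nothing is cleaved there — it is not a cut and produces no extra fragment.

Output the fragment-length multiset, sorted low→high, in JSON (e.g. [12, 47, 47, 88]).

Site scan:
  JekIV GTCATGA/4: at [3, 54, 61, 71, 92, 164, 187, 194] ⇒ [7, 58, 65, 75, 96, 168, 191, 198]
  SqiVI CGGTTTGT/8: at [43, 142, 153] ⇒ [51, 150, 161]
  AzqII TTGTCGA/7: at [33, 126, 133, 175] ⇒ [40, 133, 140, 182]
  HnxII TTTGC/5: at [104] ⇒ [109]
  EstI CTTAA/1: at [11, 25, 78, 114] ⇒ [12, 26, 79, 115]

Pooled cuts: [7, 12, 26, 40, 51, 58, 65, 75, 79, 96, 109, 115, 133, 140, 150, 161, 168, 182, 191, 198]

Fragment lengths:
  [0,7): 7 bp
  [7,12): 5 bp
  [12,26): 14 bp
  [26,40): 14 bp
  [40,51): 11 bp
  [51,58): 7 bp
  [58,65): 7 bp
  [65,75): 10 bp
  [75,79): 4 bp
  [79,96): 17 bp
  [96,109): 13 bp
  [109,115): 6 bp
  [115,133): 18 bp
  [133,140): 7 bp
  [140,150): 10 bp
  [150,161): 11 bp
  [161,168): 7 bp
  [168,182): 14 bp
  [182,191): 9 bp
  [191,198): 7 bp
  [198,201): 3 bp

[3,4,5,6,7,7,7,7,7,7,9,10,10,11,11,13,14,14,14,17,18]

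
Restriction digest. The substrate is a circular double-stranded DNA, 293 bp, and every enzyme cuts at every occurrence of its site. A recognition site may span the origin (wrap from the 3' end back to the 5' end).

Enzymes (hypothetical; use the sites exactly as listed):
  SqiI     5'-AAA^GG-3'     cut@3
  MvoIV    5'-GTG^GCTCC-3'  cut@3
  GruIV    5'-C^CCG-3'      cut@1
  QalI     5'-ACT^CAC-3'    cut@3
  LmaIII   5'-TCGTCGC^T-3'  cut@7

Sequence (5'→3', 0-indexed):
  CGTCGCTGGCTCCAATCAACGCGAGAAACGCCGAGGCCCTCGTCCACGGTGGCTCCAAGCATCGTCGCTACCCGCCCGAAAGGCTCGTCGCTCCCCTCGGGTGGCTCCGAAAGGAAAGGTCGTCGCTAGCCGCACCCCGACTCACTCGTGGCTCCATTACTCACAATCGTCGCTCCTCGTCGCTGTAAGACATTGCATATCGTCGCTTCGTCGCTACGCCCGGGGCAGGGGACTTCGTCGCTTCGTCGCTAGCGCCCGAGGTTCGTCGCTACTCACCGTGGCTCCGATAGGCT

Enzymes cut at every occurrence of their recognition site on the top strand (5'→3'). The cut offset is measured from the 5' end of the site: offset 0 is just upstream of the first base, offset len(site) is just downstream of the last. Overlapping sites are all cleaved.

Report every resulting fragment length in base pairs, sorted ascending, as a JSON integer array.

Site scan:
  SqiI AAAGG/3: at [78, 109, 114] ⇒ [81, 112, 117]
  MvoIV GTGGCTCC/3: at [48, 100, 147, 277] ⇒ [51, 103, 150, 280]
  GruIV CCCG/1: at [70, 74, 135, 218, 254] ⇒ [71, 75, 136, 219, 255]
  QalI ACTCAC/3: at [139, 158, 270] ⇒ [142, 161, 273]
  LmaIII TCGTCGCT/7: at [61, 84, 119, 166, 176, 199, 207, 234, 242, 262, 292] ⇒ [6, 68, 91, 126, 173, 183, 206, 214, 241, 249, 269]

Pooled cuts: [6, 51, 68, 71, 75, 81, 91, 103, 112, 117, 126, 136, 142, 150, 161, 173, 183, 206, 214, 219, 241, 249, 255, 269, 273, 280]

Fragments:
  6→51: 45 bp
  51→68: 17 bp
  68→71: 3 bp
  71→75: 4 bp
  75→81: 6 bp
  81→91: 10 bp
  91→103: 12 bp
  103→112: 9 bp
  112→117: 5 bp
  117→126: 9 bp
  126→136: 10 bp
  136→142: 6 bp
  142→150: 8 bp
  150→161: 11 bp
  161→173: 12 bp
  173→183: 10 bp
  183→206: 23 bp
  206→214: 8 bp
  214→219: 5 bp
  219→241: 22 bp
  241→249: 8 bp
  249→255: 6 bp
  255→269: 14 bp
  269→273: 4 bp
  273→280: 7 bp
  280→6 (wrap): 293-280+6 = 19 bp

[3,4,4,5,5,6,6,6,7,8,8,8,9,9,10,10,10,11,12,12,14,17,19,22,23,45]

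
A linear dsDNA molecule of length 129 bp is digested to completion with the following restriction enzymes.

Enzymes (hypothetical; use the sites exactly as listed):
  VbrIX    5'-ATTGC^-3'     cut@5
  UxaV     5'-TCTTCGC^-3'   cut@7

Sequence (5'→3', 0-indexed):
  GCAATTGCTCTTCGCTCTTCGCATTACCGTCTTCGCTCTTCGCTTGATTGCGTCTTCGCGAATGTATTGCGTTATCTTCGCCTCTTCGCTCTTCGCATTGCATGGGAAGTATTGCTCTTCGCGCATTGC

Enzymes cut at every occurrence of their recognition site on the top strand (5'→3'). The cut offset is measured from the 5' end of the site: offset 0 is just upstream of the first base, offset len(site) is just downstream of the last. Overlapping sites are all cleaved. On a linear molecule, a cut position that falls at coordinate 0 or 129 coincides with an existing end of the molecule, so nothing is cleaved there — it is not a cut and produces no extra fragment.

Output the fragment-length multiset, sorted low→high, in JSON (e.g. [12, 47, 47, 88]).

Per-enzyme occurrences:
  VbrIX (ATTGC, off=5): starts [3, 46, 65, 96, 110, 124] → cuts [8, 51, 70, 101, 115] (position 129 is a terminus of the linear molecule — no cut)
  UxaV (TCTTCGC, off=7): starts [8, 15, 29, 36, 52, 74, 82, 89, 115] → cuts [15, 22, 36, 43, 59, 81, 89, 96, 122]

All cut coordinates (distinct, sorted): [8, 15, 22, 36, 43, 51, 59, 70, 81, 89, 96, 101, 115, 122]

Fragment lengths:
  [0,8): 8 bp
  [8,15): 7 bp
  [15,22): 7 bp
  [22,36): 14 bp
  [36,43): 7 bp
  [43,51): 8 bp
  [51,59): 8 bp
  [59,70): 11 bp
  [70,81): 11 bp
  [81,89): 8 bp
  [89,96): 7 bp
  [96,101): 5 bp
  [101,115): 14 bp
  [115,122): 7 bp
  [122,129): 7 bp

[5,7,7,7,7,7,7,8,8,8,8,11,11,14,14]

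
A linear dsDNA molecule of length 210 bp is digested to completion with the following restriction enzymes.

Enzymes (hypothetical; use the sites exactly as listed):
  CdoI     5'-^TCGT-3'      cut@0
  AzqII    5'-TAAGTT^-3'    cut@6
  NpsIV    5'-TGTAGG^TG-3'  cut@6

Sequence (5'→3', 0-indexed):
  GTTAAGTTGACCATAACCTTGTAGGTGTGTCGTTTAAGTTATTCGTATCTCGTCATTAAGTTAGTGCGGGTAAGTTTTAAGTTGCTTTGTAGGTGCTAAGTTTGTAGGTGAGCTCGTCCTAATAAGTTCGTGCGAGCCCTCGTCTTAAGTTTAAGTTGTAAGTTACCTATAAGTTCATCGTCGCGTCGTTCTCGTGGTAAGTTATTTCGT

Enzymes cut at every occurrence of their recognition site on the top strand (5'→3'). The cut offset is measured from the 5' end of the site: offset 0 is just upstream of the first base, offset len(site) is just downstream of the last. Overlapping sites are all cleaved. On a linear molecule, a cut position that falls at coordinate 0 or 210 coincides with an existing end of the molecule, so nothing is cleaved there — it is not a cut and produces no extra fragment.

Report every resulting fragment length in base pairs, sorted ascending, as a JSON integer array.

Per-enzyme occurrences:
  CdoI TCGT/0: at [29, 42, 49, 113, 127, 139, 177, 185, 191, 206] ⇒ [29, 42, 49, 113, 127, 139, 177, 185, 191, 206]
  AzqII TAAGTT/6: at [2, 34, 56, 70, 77, 96, 122, 145, 151, 158, 169, 197] ⇒ [8, 40, 62, 76, 83, 102, 128, 151, 157, 164, 175, 203]
  NpsIV TGTAGGTG/6: at [19, 87, 102] ⇒ [25, 93, 108]

Pooled cuts: [8, 25, 29, 40, 42, 49, 62, 76, 83, 93, 102, 108, 113, 127, 128, 139, 151, 157, 164, 175, 177, 185, 191, 203, 206]

Fragments:
  [0,8): 8 bp
  [8,25): 17 bp
  [25,29): 4 bp
  [29,40): 11 bp
  [40,42): 2 bp
  [42,49): 7 bp
  [49,62): 13 bp
  [62,76): 14 bp
  [76,83): 7 bp
  [83,93): 10 bp
  [93,102): 9 bp
  [102,108): 6 bp
  [108,113): 5 bp
  [113,127): 14 bp
  [127,128): 1 bp
  [128,139): 11 bp
  [139,151): 12 bp
  [151,157): 6 bp
  [157,164): 7 bp
  [164,175): 11 bp
  [175,177): 2 bp
  [177,185): 8 bp
  [185,191): 6 bp
  [191,203): 12 bp
  [203,206): 3 bp
  [206,210): 4 bp

[1,2,2,3,4,4,5,6,6,6,7,7,7,8,8,9,10,11,11,11,12,12,13,14,14,17]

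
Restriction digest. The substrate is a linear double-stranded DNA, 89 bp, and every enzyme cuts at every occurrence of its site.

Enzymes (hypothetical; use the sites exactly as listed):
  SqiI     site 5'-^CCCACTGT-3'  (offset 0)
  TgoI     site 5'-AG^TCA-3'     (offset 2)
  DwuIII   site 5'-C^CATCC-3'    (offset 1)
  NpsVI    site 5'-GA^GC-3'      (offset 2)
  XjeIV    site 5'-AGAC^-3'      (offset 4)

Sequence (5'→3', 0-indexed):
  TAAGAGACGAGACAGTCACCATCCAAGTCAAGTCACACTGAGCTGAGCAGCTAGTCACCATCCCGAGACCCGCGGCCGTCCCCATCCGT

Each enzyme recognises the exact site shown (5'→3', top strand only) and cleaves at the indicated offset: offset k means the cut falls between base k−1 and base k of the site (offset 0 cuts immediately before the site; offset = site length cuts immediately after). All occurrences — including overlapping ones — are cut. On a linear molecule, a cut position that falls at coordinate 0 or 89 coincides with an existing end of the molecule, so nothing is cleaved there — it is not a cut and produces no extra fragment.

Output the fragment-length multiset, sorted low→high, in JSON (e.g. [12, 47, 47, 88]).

Per-enzyme occurrences:
  SqiI (CCCACTGT, off=0): no sites
  TgoI (AGTCA, off=2): starts [13, 25, 30, 52] → cuts [15, 27, 32, 54]
  DwuIII (CCATCC, off=1): starts [18, 57, 81] → cuts [19, 58, 82]
  NpsVI (GAGC, off=2): starts [39, 44] → cuts [41, 46]
  XjeIV (AGAC, off=4): starts [4, 9, 65] → cuts [8, 13, 69]

All cut coordinates (distinct, sorted): [8, 13, 15, 19, 27, 32, 41, 46, 54, 58, 69, 82]

Fragment lengths:
  [0,8): 8 bp
  [8,13): 5 bp
  [13,15): 2 bp
  [15,19): 4 bp
  [19,27): 8 bp
  [27,32): 5 bp
  [32,41): 9 bp
  [41,46): 5 bp
  [46,54): 8 bp
  [54,58): 4 bp
  [58,69): 11 bp
  [69,82): 13 bp
  [82,89): 7 bp

[2,4,4,5,5,5,7,8,8,8,9,11,13]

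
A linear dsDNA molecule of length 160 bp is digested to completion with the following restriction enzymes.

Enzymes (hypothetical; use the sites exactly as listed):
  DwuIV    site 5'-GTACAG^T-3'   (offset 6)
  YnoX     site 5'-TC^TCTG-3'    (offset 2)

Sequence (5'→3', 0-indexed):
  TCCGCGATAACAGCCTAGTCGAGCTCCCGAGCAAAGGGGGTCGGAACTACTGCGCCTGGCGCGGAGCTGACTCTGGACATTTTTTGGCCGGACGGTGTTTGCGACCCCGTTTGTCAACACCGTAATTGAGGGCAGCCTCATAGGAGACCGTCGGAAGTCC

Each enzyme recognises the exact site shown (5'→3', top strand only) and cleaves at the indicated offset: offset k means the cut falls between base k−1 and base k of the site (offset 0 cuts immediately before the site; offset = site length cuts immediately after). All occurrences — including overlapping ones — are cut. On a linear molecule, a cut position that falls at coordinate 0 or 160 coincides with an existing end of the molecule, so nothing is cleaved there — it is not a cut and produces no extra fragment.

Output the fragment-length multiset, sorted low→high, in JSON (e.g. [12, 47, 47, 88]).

Per-enzyme occurrences:
  DwuIV (GTACAGT, off=6): no sites
  YnoX (TCTCTG, off=2): no sites

All cut coordinates (distinct, sorted): ∅

Fragment lengths:
  no cuts → one linear fragment of 160 bp

[160]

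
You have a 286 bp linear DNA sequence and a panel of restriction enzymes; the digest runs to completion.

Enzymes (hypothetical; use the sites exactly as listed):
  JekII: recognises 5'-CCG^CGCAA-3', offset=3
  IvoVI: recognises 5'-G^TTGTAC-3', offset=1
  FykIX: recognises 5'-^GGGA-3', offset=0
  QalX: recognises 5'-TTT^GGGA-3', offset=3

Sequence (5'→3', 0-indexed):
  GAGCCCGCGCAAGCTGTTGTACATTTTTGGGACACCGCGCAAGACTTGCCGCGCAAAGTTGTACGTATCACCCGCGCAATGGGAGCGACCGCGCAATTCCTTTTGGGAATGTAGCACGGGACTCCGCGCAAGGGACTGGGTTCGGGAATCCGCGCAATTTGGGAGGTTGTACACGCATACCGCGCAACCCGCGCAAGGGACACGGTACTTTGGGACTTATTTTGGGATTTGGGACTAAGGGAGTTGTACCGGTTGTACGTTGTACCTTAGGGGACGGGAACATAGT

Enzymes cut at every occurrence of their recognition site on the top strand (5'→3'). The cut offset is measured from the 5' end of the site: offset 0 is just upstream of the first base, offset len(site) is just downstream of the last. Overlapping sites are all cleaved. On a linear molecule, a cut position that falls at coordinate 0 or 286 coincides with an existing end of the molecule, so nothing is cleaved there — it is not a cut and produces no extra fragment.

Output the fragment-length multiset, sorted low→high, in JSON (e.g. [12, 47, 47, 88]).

Site scan:
  JekII CCGCGCAA/3: at [4, 34, 48, 71, 88, 123, 149, 179, 188] ⇒ [7, 37, 51, 74, 91, 126, 152, 182, 191]
  IvoVI GTTGTAC/1: at [15, 57, 165, 242, 251, 258] ⇒ [16, 58, 166, 243, 252, 259]
  FykIX GGGA/0: at [28, 80, 104, 117, 131, 143, 160, 196, 211, 223, 230, 238, 270, 275] ⇒ [28, 80, 104, 117, 131, 143, 160, 196, 211, 223, 230, 238, 270, 275]
  QalX TTTGGGA/3: at [25, 101, 157, 208, 220, 227] ⇒ [28, 104, 160, 211, 223, 230]

All cut coordinates (distinct, sorted): [7, 16, 28, 37, 51, 58, 74, 80, 91, 104, 117, 126, 131, 143, 152, 160, 166, 182, 191, 196, 211, 223, 230, 238, 243, 252, 259, 270, 275]

Fragments:
  [0,7): 7 bp
  [7,16): 9 bp
  [16,28): 12 bp
  [28,37): 9 bp
  [37,51): 14 bp
  [51,58): 7 bp
  [58,74): 16 bp
  [74,80): 6 bp
  [80,91): 11 bp
  [91,104): 13 bp
  [104,117): 13 bp
  [117,126): 9 bp
  [126,131): 5 bp
  [131,143): 12 bp
  [143,152): 9 bp
  [152,160): 8 bp
  [160,166): 6 bp
  [166,182): 16 bp
  [182,191): 9 bp
  [191,196): 5 bp
  [196,211): 15 bp
  [211,223): 12 bp
  [223,230): 7 bp
  [230,238): 8 bp
  [238,243): 5 bp
  [243,252): 9 bp
  [252,259): 7 bp
  [259,270): 11 bp
  [270,275): 5 bp
  [275,286): 11 bp

[5,5,5,5,6,6,7,7,7,7,8,8,9,9,9,9,9,9,11,11,11,12,12,12,13,13,14,15,16,16]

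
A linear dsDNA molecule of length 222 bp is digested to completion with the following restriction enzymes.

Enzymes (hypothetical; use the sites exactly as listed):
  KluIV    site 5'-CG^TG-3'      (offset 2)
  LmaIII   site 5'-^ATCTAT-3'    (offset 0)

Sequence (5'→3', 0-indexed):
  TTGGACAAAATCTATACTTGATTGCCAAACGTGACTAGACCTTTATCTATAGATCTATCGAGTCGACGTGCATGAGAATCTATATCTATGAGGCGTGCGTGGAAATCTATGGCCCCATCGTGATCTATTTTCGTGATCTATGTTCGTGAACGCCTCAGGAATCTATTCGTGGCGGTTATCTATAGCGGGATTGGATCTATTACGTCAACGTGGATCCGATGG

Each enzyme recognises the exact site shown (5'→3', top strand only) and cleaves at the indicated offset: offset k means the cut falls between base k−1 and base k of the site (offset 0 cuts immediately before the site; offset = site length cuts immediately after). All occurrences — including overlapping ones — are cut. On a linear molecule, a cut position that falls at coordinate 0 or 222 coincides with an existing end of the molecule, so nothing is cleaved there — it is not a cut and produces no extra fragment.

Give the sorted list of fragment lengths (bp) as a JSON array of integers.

Per-enzyme occurrences:
  KluIV CGTG/2: at [29, 66, 93, 97, 118, 131, 144, 167, 208] ⇒ [31, 68, 95, 99, 120, 133, 146, 169, 210]
  LmaIII ATCTAT/0: at [9, 44, 52, 77, 83, 104, 122, 135, 160, 177, 194] ⇒ [9, 44, 52, 77, 83, 104, 122, 135, 160, 177, 194]

Pooled cuts: [9, 31, 44, 52, 68, 77, 83, 95, 99, 104, 120, 122, 133, 135, 146, 160, 169, 177, 194, 210]

Fragments:
  [0,9): 9 bp
  [9,31): 22 bp
  [31,44): 13 bp
  [44,52): 8 bp
  [52,68): 16 bp
  [68,77): 9 bp
  [77,83): 6 bp
  [83,95): 12 bp
  [95,99): 4 bp
  [99,104): 5 bp
  [104,120): 16 bp
  [120,122): 2 bp
  [122,133): 11 bp
  [133,135): 2 bp
  [135,146): 11 bp
  [146,160): 14 bp
  [160,169): 9 bp
  [169,177): 8 bp
  [177,194): 17 bp
  [194,210): 16 bp
  [210,222): 12 bp

[2,2,4,5,6,8,8,9,9,9,11,11,12,12,13,14,16,16,16,17,22]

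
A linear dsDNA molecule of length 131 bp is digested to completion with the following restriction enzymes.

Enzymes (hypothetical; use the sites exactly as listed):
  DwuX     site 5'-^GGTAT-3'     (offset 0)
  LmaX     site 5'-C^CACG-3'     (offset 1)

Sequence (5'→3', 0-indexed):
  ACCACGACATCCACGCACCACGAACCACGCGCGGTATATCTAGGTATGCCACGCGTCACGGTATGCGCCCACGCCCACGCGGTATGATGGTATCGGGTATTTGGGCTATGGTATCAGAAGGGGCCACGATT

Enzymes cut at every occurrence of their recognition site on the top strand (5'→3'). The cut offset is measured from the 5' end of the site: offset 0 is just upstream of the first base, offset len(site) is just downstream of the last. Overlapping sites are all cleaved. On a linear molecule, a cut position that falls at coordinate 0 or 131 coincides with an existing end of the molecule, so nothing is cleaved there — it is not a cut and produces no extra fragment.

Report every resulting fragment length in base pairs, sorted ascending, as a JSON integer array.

[2,5,6,7,7,7,7,7,7,8,9,10,10,10,14,15]

Site scan:
  DwuX GGTAT/0: at [32, 42, 59, 80, 88, 95, 109] ⇒ [32, 42, 59, 80, 88, 95, 109]
  LmaX CCACG/1: at [1, 10, 17, 24, 48, 68, 74, 123] ⇒ [2, 11, 18, 25, 49, 69, 75, 124]

Pooled cuts: [2, 11, 18, 25, 32, 42, 49, 59, 69, 75, 80, 88, 95, 109, 124]

Fragment lengths:
  [0,2): 2 bp
  [2,11): 9 bp
  [11,18): 7 bp
  [18,25): 7 bp
  [25,32): 7 bp
  [32,42): 10 bp
  [42,49): 7 bp
  [49,59): 10 bp
  [59,69): 10 bp
  [69,75): 6 bp
  [75,80): 5 bp
  [80,88): 8 bp
  [88,95): 7 bp
  [95,109): 14 bp
  [109,124): 15 bp
  [124,131): 7 bp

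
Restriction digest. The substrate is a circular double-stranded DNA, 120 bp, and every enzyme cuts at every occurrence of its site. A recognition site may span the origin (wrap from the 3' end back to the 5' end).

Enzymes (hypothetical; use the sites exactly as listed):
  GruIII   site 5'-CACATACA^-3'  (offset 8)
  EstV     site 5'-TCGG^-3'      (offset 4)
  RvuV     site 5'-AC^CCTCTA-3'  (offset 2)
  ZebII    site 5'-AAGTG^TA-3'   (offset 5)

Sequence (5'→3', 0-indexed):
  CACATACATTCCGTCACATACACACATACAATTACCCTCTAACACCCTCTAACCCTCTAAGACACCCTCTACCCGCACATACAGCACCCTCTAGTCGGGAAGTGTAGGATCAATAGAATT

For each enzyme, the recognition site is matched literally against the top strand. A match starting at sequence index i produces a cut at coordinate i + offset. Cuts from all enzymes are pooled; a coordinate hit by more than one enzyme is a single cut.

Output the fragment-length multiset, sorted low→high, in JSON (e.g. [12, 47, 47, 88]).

[4,5,6,8,8,10,11,12,14,18,24]

Per-enzyme occurrences:
  GruIII CACATACA/8: at [0, 14, 22, 75] ⇒ [8, 22, 30, 83]
  EstV TCGG/4: at [94] ⇒ [98]
  RvuV ACCCTCTA/2: at [33, 43, 51, 63, 85] ⇒ [35, 45, 53, 65, 87]
  ZebII AAGTGTA/5: at [99] ⇒ [104]

All cut coordinates (distinct, sorted): [8, 22, 30, 35, 45, 53, 65, 83, 87, 98, 104]

Fragment lengths:
  8→22: 14 bp
  22→30: 8 bp
  30→35: 5 bp
  35→45: 10 bp
  45→53: 8 bp
  53→65: 12 bp
  65→83: 18 bp
  83→87: 4 bp
  87→98: 11 bp
  98→104: 6 bp
  104→8 (wrap): 120-104+8 = 24 bp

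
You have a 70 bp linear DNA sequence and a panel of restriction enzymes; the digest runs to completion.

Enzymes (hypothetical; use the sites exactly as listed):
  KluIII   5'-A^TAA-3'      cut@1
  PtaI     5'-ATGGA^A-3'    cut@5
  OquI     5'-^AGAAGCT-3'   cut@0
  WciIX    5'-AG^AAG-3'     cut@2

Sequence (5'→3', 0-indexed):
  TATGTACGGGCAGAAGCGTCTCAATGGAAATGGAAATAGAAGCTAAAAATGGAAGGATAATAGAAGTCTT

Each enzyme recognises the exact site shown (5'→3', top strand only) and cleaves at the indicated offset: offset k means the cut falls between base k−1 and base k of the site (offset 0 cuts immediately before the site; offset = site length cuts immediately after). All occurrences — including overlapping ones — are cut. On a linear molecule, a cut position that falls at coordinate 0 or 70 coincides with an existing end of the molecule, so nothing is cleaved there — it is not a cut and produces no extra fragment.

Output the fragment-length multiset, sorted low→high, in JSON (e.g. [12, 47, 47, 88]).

[2,3,4,6,6,7,13,14,15]

Per-enzyme occurrences:
  KluIII ATAA/1: at [56] ⇒ [57]
  PtaI ATGGAA/5: at [23, 29, 48] ⇒ [28, 34, 53]
  OquI AGAAGCT/0: at [37] ⇒ [37]
  WciIX AGAAG/2: at [11, 37, 61] ⇒ [13, 39, 63]

All cut coordinates (distinct, sorted): [13, 28, 34, 37, 39, 53, 57, 63]

Fragment lengths:
  [0,13): 13 bp
  [13,28): 15 bp
  [28,34): 6 bp
  [34,37): 3 bp
  [37,39): 2 bp
  [39,53): 14 bp
  [53,57): 4 bp
  [57,63): 6 bp
  [63,70): 7 bp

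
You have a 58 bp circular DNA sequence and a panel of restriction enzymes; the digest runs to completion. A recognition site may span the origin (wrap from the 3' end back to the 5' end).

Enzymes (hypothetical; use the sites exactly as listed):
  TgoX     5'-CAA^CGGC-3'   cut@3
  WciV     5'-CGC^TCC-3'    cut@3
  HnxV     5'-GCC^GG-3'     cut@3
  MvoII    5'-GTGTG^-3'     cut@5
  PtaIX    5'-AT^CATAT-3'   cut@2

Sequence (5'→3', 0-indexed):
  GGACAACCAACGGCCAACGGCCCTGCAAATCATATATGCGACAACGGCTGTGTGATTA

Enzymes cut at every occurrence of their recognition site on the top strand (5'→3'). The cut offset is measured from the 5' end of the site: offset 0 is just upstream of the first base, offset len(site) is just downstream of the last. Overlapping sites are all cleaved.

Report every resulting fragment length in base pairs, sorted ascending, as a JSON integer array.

Per-enzyme occurrences:
  TgoX (CAACGGC, off=3): starts [7, 14, 41] → cuts [10, 17, 44]
  WciV (CGCTCC, off=3): no sites
  HnxV (GCCGG, off=3): no sites
  MvoII (GTGTG, off=5): starts [49] → cuts [54]
  PtaIX (ATCATAT, off=2): starts [28] → cuts [30]

Pooled cuts: [10, 17, 30, 44, 54]

Fragment lengths:
  10→17: 7 bp
  17→30: 13 bp
  30→44: 14 bp
  44→54: 10 bp
  54→10 (wrap): 58-54+10 = 14 bp

[7,10,13,14,14]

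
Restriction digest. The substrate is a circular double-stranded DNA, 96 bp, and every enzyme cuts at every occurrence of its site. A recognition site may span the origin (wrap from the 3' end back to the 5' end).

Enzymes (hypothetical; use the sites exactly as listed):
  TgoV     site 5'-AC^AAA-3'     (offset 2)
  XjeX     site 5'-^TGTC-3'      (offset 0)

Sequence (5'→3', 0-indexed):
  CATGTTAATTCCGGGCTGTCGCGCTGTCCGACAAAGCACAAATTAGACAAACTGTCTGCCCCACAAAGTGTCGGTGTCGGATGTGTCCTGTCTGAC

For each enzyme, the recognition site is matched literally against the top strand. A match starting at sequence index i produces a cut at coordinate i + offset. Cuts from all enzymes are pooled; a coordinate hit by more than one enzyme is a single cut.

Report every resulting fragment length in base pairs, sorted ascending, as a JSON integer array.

Scan for sites:
  TgoV ACAAA/2: at [30, 37, 46, 62] ⇒ [32, 39, 48, 64]
  XjeX TGTC/0: at [16, 24, 52, 68, 74, 83, 88] ⇒ [16, 24, 52, 68, 74, 83, 88]

All cut coordinates (distinct, sorted): [16, 24, 32, 39, 48, 52, 64, 68, 74, 83, 88]

Fragments:
  16→24: 8 bp
  24→32: 8 bp
  32→39: 7 bp
  39→48: 9 bp
  48→52: 4 bp
  52→64: 12 bp
  64→68: 4 bp
  68→74: 6 bp
  74→83: 9 bp
  83→88: 5 bp
  88→16 (wrap): 96-88+16 = 24 bp

[4,4,5,6,7,8,8,9,9,12,24]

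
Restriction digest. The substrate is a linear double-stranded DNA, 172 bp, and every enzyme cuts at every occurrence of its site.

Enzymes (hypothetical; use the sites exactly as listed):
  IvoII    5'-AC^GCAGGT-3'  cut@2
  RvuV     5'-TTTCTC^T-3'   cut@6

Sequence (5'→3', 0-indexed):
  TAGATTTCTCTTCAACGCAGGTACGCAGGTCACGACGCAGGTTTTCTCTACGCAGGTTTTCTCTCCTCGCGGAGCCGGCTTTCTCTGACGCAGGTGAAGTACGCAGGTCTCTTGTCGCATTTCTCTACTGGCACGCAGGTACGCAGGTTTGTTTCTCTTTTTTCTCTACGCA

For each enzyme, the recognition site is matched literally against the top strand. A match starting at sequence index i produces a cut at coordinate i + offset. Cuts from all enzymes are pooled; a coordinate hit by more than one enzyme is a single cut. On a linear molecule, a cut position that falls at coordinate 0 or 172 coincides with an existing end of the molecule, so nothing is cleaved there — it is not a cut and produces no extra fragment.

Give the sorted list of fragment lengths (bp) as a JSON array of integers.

[3,4,6,6,8,8,9,9,10,12,12,12,13,15,22,23]

Scan for sites:
  IvoII ACGCAGGT/2: at [14, 22, 34, 49, 87, 100, 132, 140] ⇒ [16, 24, 36, 51, 89, 102, 134, 142]
  RvuV TTTCTCT/6: at [4, 42, 57, 79, 119, 151, 160] ⇒ [10, 48, 63, 85, 125, 157, 166]

Pooled cuts: [10, 16, 24, 36, 48, 51, 63, 85, 89, 102, 125, 134, 142, 157, 166]

Fragment lengths:
  [0,10): 10 bp
  [10,16): 6 bp
  [16,24): 8 bp
  [24,36): 12 bp
  [36,48): 12 bp
  [48,51): 3 bp
  [51,63): 12 bp
  [63,85): 22 bp
  [85,89): 4 bp
  [89,102): 13 bp
  [102,125): 23 bp
  [125,134): 9 bp
  [134,142): 8 bp
  [142,157): 15 bp
  [157,166): 9 bp
  [166,172): 6 bp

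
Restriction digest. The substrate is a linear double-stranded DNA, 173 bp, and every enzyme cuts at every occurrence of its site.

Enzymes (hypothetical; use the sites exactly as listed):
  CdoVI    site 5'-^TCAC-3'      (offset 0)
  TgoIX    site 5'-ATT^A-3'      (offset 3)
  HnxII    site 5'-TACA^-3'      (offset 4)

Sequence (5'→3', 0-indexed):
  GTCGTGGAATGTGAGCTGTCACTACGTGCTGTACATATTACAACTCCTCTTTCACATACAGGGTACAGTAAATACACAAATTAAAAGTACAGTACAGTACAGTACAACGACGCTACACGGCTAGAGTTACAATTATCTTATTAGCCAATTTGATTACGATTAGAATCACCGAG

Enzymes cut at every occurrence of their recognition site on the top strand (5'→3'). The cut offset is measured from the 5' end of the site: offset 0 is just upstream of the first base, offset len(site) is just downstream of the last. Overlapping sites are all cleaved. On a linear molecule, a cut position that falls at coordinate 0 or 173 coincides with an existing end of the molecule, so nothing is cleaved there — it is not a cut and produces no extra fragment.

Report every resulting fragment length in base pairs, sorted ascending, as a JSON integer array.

[3,3,4,4,5,5,5,6,6,7,8,8,9,9,9,9,11,13,14,17,18]

Per-enzyme occurrences:
  CdoVI TCAC/0: at [18, 51, 165] ⇒ [18, 51, 165]
  TgoIX ATTA/3: at [36, 79, 131, 139, 152, 158] ⇒ [39, 82, 134, 142, 155, 161]
  HnxII TACA/4: at [31, 38, 56, 63, 72, 87, 92, 97, 102, 113, 127] ⇒ [35, 42, 60, 67, 76, 91, 96, 101, 106, 117, 131]

All cut coordinates (distinct, sorted): [18, 35, 39, 42, 51, 60, 67, 76, 82, 91, 96, 101, 106, 117, 131, 134, 142, 155, 161, 165]

Fragments:
  [0,18): 18 bp
  [18,35): 17 bp
  [35,39): 4 bp
  [39,42): 3 bp
  [42,51): 9 bp
  [51,60): 9 bp
  [60,67): 7 bp
  [67,76): 9 bp
  [76,82): 6 bp
  [82,91): 9 bp
  [91,96): 5 bp
  [96,101): 5 bp
  [101,106): 5 bp
  [106,117): 11 bp
  [117,131): 14 bp
  [131,134): 3 bp
  [134,142): 8 bp
  [142,155): 13 bp
  [155,161): 6 bp
  [161,165): 4 bp
  [165,173): 8 bp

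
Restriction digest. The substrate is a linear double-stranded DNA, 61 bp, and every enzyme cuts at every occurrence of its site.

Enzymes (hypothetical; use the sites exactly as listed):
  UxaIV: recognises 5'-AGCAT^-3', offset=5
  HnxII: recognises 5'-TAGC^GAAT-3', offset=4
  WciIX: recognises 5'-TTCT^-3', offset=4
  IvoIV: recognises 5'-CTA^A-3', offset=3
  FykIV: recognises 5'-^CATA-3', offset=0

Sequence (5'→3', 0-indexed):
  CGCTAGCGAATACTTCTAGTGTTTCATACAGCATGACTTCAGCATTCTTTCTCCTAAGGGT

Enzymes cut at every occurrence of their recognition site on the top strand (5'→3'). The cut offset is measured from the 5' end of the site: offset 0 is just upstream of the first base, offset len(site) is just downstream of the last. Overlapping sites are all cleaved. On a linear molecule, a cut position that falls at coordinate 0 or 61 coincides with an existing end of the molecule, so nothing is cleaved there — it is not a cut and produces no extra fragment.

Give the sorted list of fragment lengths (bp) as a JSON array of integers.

[3,4,4,5,7,7,10,10,11]

Per-enzyme occurrences:
  UxaIV AGCAT/5: at [29, 40] ⇒ [34, 45]
  HnxII TAGCGAAT/4: at [3] ⇒ [7]
  WciIX TTCT/4: at [13, 44, 48] ⇒ [17, 48, 52]
  IvoIV CTAA/3: at [53] ⇒ [56]
  FykIV CATA/0: at [24] ⇒ [24]

All cut coordinates (distinct, sorted): [7, 17, 24, 34, 45, 48, 52, 56]

Fragment lengths:
  [0,7): 7 bp
  [7,17): 10 bp
  [17,24): 7 bp
  [24,34): 10 bp
  [34,45): 11 bp
  [45,48): 3 bp
  [48,52): 4 bp
  [52,56): 4 bp
  [56,61): 5 bp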